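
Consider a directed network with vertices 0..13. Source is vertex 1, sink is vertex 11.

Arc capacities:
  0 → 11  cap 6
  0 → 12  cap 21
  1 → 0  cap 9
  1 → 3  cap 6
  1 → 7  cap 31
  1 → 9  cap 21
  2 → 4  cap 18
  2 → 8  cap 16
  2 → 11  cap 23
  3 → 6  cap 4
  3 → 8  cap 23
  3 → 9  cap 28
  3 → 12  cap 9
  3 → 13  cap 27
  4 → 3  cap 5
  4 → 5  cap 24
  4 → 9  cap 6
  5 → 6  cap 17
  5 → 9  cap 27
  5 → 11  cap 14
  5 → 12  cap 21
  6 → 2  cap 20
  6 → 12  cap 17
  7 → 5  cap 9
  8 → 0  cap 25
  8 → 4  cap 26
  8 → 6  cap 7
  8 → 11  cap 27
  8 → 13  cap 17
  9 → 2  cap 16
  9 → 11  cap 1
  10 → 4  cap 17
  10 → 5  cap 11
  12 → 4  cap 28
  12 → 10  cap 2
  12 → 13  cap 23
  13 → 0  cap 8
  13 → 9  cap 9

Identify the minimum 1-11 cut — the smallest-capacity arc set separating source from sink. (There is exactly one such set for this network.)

Min-cut arcs: {(1,0), (1,3), (7,5), (9,2), (9,11)} (total capacity 41)

augment #1: 1→0→11 push 6
augment #2: 1→9→11 push 1
augment #3: 1→3→8→11 push 6
augment #4: 1→7→5→11 push 9
augment #5: 1→9→2→11 push 16
augment #6: 1→0→12→4→5→11 push 3
max flow = 41; residual-reachable set from 1 gives S-side
cut edges (S→T): {(1,0), (1,3), (7,5), (9,2), (9,11)} total cap 41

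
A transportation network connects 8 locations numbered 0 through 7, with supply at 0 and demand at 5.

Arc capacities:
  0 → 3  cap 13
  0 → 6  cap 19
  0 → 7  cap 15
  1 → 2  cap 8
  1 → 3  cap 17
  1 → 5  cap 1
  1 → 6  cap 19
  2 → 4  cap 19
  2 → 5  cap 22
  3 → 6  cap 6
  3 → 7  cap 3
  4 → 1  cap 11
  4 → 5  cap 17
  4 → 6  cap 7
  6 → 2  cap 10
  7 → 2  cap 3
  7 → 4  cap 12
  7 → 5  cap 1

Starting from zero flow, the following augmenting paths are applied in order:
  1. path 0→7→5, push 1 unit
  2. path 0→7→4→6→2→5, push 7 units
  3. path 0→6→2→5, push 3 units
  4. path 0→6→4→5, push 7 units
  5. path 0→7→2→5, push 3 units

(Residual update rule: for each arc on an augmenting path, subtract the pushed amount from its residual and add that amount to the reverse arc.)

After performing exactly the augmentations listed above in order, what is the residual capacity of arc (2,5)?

Residual capacity of (2,5): 9

after path 1 (0→7→5, push 1): res(2,5)=22
after path 2 (0→7→4→6→2→5, push 7): res(2,5)=15
after path 3 (0→6→2→5, push 3): res(2,5)=12
after path 4 (0→6→4→5, push 7): res(2,5)=12
after path 5 (0→7→2→5, push 3): res(2,5)=9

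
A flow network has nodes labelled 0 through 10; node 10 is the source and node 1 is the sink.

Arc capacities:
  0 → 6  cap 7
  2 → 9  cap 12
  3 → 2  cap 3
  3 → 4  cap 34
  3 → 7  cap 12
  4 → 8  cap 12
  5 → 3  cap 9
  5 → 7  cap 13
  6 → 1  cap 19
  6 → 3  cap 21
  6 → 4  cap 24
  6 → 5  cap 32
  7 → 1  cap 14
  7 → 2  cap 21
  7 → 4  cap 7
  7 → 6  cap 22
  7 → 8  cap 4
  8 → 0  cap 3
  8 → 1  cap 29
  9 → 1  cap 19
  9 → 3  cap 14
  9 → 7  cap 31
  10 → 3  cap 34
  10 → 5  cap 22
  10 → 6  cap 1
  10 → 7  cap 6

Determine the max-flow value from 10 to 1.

Maximum flow value: 47

augment #1: 10→6→1 bottleneck 1, total now 1
augment #2: 10→7→1 bottleneck 6, total now 7
augment #3: 10→3→7→1 bottleneck 8, total now 15
augment #4: 10→3→2→9→1 bottleneck 3, total now 18
augment #5: 10→3→4→8→1 bottleneck 12, total now 30
augment #6: 10→3→7→6→1 bottleneck 4, total now 34
augment #7: 10→5→7→6→1 bottleneck 13, total now 47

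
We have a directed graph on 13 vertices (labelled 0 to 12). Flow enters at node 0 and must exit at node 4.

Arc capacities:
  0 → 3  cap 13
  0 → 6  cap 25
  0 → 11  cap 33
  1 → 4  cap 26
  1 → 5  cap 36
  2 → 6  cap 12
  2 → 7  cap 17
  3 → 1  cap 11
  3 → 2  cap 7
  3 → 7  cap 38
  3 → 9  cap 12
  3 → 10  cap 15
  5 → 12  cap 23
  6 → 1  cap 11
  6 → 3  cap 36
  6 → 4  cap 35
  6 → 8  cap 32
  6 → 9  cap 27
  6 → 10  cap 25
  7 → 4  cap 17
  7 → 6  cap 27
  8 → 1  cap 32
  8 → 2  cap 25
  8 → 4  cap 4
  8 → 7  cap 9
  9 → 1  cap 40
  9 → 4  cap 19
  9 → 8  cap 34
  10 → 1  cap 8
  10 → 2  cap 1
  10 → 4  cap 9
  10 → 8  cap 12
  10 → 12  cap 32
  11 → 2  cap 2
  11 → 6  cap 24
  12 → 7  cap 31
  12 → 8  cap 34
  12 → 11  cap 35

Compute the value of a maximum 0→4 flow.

augment #1: 0→6→4 bottleneck 25, total now 25
augment #2: 0→3→1→4 bottleneck 11, total now 36
augment #3: 0→3→7→4 bottleneck 2, total now 38
augment #4: 0→11→6→4 bottleneck 10, total now 48
augment #5: 0→11→2→7→4 bottleneck 2, total now 50
augment #6: 0→11→6→1→4 bottleneck 11, total now 61
augment #7: 0→11→6→8→4 bottleneck 3, total now 64

Maximum flow value: 64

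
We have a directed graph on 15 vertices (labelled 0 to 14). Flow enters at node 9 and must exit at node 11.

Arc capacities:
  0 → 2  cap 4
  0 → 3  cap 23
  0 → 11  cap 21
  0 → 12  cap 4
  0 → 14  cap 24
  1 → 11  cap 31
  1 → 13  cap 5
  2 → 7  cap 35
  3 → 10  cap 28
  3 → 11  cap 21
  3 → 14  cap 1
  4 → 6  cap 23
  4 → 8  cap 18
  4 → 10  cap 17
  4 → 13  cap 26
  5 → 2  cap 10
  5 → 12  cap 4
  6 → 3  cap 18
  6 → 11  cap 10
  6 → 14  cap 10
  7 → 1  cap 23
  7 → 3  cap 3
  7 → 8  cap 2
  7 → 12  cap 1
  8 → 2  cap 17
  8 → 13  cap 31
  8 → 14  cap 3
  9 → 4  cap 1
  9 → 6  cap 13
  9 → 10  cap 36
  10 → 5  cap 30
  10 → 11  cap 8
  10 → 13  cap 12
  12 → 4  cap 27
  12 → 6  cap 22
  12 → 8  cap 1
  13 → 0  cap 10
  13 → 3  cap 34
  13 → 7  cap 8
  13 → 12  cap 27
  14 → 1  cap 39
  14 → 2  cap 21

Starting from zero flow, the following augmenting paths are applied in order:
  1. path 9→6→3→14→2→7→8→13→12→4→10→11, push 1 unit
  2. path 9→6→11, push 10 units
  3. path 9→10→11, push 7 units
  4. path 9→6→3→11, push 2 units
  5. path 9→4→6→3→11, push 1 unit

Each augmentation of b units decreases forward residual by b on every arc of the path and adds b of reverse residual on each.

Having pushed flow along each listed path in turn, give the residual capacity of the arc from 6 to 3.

Residual capacity of (6,3): 14

after path 1 (9→6→3→14→2→7→8→13→12→4→10→11, push 1): res(6,3)=17
after path 2 (9→6→11, push 10): res(6,3)=17
after path 3 (9→10→11, push 7): res(6,3)=17
after path 4 (9→6→3→11, push 2): res(6,3)=15
after path 5 (9→4→6→3→11, push 1): res(6,3)=14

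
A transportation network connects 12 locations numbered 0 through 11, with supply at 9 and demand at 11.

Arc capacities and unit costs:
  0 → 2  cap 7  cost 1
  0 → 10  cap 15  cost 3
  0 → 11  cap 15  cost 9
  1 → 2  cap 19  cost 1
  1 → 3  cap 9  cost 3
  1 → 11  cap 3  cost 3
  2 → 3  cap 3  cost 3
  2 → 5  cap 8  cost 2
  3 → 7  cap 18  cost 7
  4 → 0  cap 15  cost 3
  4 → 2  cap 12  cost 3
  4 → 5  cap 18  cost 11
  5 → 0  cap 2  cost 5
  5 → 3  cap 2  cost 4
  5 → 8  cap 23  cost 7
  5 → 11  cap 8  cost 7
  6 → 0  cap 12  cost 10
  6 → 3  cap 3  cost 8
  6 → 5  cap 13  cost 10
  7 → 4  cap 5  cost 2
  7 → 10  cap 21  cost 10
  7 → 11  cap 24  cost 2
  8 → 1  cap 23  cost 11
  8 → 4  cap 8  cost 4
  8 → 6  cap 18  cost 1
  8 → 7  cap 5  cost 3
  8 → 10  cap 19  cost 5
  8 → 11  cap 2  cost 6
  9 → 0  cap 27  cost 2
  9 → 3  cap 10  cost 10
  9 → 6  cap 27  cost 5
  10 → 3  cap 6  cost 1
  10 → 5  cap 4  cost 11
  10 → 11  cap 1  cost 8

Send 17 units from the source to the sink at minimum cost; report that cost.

shortest-cost path #1: 9→0→11 push 15 @ unit cost 11 (adds 165)
shortest-cost path #2: 9→0→2→5→11 push 2 @ unit cost 12 (adds 24)
total cost = 189

Minimum cost for 17 units: 189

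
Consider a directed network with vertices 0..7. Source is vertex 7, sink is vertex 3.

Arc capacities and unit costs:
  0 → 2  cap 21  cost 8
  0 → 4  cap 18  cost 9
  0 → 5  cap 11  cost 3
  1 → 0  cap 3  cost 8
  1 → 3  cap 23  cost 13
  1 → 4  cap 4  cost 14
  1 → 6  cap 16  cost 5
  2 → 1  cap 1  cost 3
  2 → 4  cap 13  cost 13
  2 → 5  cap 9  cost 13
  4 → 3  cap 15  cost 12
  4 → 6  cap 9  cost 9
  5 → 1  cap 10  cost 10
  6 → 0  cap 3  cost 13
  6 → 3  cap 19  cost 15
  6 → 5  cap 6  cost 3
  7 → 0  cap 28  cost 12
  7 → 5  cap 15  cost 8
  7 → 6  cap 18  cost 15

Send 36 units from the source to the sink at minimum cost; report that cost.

Minimum cost for 36 units: 1114

shortest-cost path #1: 7→6→3 push 18 @ unit cost 30 (adds 540)
shortest-cost path #2: 7→5→1→3 push 10 @ unit cost 31 (adds 310)
shortest-cost path #3: 7→0→4→3 push 8 @ unit cost 33 (adds 264)
total cost = 1114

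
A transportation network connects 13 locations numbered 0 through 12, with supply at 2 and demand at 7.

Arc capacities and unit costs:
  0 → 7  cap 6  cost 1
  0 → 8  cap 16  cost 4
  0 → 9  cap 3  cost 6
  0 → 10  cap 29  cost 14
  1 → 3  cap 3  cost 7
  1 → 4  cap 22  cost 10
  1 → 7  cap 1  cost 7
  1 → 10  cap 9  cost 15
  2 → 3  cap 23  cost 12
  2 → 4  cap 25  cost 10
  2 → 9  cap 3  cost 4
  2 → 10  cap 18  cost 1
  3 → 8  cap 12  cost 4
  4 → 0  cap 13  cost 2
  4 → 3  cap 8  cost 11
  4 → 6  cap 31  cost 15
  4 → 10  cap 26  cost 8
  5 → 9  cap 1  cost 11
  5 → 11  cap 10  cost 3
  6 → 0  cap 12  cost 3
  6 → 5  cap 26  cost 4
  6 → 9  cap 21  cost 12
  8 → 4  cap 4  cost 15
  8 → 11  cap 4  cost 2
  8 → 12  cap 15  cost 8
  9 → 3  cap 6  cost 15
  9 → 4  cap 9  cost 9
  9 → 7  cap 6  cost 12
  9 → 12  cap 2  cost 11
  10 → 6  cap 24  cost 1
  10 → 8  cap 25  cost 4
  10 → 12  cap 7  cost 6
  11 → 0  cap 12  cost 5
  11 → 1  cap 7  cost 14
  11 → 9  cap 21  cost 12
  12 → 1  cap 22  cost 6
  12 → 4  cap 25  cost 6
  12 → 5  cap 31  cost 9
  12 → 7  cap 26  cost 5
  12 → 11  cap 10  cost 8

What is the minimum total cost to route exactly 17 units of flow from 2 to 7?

shortest-cost path #1: 2→10→6→0→7 push 6 @ unit cost 6 (adds 36)
shortest-cost path #2: 2→10→12→7 push 7 @ unit cost 12 (adds 84)
shortest-cost path #3: 2→9→7 push 3 @ unit cost 16 (adds 48)
shortest-cost path #4: 2→10→8→12→7 push 1 @ unit cost 18 (adds 18)
total cost = 186

Minimum cost for 17 units: 186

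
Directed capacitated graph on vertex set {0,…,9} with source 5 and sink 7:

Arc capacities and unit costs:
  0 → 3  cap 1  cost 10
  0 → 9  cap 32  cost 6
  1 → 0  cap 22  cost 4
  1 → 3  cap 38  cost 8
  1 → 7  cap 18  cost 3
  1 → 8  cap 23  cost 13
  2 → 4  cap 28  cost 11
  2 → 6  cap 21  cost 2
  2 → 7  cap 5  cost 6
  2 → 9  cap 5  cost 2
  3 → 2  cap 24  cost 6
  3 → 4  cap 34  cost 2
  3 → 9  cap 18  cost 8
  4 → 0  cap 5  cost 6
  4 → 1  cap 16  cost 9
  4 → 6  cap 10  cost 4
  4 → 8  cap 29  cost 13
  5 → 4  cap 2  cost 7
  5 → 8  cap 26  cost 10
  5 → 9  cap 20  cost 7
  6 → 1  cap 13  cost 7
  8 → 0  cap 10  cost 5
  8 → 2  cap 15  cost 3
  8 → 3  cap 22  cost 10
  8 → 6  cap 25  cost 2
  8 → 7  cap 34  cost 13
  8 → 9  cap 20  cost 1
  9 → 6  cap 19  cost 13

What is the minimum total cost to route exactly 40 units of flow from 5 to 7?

shortest-cost path #1: 5→8→2→7 push 5 @ unit cost 19 (adds 95)
shortest-cost path #2: 5→4→1→7 push 2 @ unit cost 19 (adds 38)
shortest-cost path #3: 5→8→6→1→7 push 13 @ unit cost 22 (adds 286)
shortest-cost path #4: 5→8→7 push 8 @ unit cost 23 (adds 184)
shortest-cost path #5: 5→9→6→8→7 push 12 @ unit cost 31 (adds 372)
total cost = 975

Minimum cost for 40 units: 975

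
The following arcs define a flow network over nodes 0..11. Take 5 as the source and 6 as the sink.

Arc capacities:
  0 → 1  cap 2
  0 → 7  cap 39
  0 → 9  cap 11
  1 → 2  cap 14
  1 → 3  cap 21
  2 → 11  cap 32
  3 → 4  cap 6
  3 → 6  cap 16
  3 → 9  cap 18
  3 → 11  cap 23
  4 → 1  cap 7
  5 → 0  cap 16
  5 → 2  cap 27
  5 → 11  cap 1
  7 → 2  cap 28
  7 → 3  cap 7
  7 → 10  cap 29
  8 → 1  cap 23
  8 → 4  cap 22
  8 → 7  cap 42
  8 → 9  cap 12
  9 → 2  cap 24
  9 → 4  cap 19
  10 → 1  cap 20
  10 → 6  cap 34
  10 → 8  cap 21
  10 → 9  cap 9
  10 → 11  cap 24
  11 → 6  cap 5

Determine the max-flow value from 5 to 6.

augment #1: 5→11→6 bottleneck 1, total now 1
augment #2: 5→2→11→6 bottleneck 4, total now 5
augment #3: 5→0→1→3→6 bottleneck 2, total now 7
augment #4: 5→0→7→3→6 bottleneck 7, total now 14
augment #5: 5→0→7→10→6 bottleneck 7, total now 21

Maximum flow value: 21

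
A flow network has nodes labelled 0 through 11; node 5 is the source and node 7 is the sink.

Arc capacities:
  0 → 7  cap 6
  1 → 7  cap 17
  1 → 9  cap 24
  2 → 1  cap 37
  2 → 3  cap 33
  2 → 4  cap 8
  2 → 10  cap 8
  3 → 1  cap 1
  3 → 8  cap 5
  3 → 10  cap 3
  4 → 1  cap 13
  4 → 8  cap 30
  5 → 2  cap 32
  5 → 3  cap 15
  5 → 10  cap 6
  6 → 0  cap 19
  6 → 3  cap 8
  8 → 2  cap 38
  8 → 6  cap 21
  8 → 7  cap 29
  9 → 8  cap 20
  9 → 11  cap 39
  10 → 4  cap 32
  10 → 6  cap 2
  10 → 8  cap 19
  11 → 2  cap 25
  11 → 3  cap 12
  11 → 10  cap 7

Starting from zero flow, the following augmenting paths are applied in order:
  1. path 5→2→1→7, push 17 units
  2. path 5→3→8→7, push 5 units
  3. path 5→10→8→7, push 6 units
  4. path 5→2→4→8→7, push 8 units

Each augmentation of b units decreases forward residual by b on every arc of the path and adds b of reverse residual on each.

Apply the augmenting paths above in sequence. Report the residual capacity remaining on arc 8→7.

Residual capacity of (8,7): 10

after path 1 (5→2→1→7, push 17): res(8,7)=29
after path 2 (5→3→8→7, push 5): res(8,7)=24
after path 3 (5→10→8→7, push 6): res(8,7)=18
after path 4 (5→2→4→8→7, push 8): res(8,7)=10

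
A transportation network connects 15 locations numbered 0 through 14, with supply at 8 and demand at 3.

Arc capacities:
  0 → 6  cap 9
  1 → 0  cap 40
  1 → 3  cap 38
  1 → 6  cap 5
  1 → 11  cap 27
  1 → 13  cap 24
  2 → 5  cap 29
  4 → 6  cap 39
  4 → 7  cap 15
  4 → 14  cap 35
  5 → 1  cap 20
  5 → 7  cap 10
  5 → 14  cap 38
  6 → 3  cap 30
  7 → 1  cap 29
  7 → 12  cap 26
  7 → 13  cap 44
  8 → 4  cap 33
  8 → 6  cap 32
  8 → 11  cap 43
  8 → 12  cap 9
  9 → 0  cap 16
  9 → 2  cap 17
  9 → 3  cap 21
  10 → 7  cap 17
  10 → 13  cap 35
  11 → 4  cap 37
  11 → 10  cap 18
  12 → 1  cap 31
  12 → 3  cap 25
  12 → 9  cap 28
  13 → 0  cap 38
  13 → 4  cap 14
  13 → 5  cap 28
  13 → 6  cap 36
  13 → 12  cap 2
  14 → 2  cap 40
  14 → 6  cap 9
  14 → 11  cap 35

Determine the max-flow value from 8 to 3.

augment #1: 8→6→3 bottleneck 30, total now 30
augment #2: 8→12→3 bottleneck 9, total now 39
augment #3: 8→4→7→1→3 bottleneck 15, total now 54
augment #4: 8→11→10→7→1→3 bottleneck 14, total now 68
augment #5: 8→11→10→7→12→3 bottleneck 3, total now 71
augment #6: 8→11→10→13→12→3 bottleneck 1, total now 72
augment #7: 8→4→14→2→5→1→3 bottleneck 9, total now 81
augment #8: 8→4→14→2→5→7→12→3 bottleneck 9, total now 90
augment #9: 8→11→4→14→2→5→7→12→3 bottleneck 1, total now 91
augment #10: 8→11→4→14→2→5→1→7→12→3 bottleneck 2, total now 93
augment #11: 8→11→4→14→2→5→1→7→12→9→3 bottleneck 8, total now 101

Maximum flow value: 101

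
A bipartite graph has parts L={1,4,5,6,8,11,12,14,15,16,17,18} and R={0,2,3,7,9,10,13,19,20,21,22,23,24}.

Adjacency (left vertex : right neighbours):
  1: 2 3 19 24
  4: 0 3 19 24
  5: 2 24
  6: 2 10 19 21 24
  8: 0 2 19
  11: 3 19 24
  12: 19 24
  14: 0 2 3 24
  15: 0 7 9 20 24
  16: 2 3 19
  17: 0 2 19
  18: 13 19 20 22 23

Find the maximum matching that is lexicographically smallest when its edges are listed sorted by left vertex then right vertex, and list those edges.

|M| = 8 (so the lex-smallest maximum matching has 8 edges)
process left vertices in ascending order; for each, take the smallest-labelled available neighbour that still permits 8 edges overall, or leave it unmatched if none does
lex-smallest matching: {1-2, 4-0, 5-24, 6-10, 8-19, 11-3, 15-7, 18-13}

Lex-smallest maximum matching: {(1,2), (4,0), (5,24), (6,10), (8,19), (11,3), (15,7), (18,13)}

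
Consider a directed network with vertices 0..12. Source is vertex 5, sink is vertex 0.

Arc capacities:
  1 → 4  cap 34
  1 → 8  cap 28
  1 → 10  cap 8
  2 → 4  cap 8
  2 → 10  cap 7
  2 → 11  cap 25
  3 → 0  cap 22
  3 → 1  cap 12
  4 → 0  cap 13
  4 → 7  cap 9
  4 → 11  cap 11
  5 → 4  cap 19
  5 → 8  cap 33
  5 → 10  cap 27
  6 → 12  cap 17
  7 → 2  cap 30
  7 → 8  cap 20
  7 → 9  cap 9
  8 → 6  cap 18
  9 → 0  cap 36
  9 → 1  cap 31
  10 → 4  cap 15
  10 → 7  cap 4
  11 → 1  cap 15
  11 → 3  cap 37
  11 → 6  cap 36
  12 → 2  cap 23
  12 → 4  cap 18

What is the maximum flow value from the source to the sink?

augment #1: 5→4→0 bottleneck 13, total now 13
augment #2: 5→4→7→9→0 bottleneck 6, total now 19
augment #3: 5→10→7→9→0 bottleneck 3, total now 22
augment #4: 5→10→4→11→3→0 bottleneck 11, total now 33
augment #5: 5→10→7→2→11→3→0 bottleneck 1, total now 34
augment #6: 5→8→6→12→2→11→3→0 bottleneck 10, total now 44

Maximum flow value: 44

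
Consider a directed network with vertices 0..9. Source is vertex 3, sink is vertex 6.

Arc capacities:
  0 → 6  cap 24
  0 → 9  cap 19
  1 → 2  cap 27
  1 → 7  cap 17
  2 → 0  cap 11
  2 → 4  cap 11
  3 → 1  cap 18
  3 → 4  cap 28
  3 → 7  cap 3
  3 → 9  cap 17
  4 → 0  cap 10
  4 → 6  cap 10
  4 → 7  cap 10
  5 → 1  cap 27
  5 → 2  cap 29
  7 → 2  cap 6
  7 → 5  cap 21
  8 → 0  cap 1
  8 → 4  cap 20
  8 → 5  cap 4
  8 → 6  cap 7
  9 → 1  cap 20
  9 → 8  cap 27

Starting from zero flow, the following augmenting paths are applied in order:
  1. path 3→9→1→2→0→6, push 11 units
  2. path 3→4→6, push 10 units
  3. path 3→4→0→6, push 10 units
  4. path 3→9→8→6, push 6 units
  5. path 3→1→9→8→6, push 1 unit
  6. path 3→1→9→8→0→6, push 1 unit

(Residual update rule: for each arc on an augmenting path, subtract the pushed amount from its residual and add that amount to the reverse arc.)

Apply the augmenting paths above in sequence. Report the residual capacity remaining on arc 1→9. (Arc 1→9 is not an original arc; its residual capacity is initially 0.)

after path 1 (3→9→1→2→0→6, push 11): res(1,9)=11
after path 2 (3→4→6, push 10): res(1,9)=11
after path 3 (3→4→0→6, push 10): res(1,9)=11
after path 4 (3→9→8→6, push 6): res(1,9)=11
after path 5 (3→1→9→8→6, push 1): res(1,9)=10
after path 6 (3→1→9→8→0→6, push 1): res(1,9)=9

Residual capacity of (1,9): 9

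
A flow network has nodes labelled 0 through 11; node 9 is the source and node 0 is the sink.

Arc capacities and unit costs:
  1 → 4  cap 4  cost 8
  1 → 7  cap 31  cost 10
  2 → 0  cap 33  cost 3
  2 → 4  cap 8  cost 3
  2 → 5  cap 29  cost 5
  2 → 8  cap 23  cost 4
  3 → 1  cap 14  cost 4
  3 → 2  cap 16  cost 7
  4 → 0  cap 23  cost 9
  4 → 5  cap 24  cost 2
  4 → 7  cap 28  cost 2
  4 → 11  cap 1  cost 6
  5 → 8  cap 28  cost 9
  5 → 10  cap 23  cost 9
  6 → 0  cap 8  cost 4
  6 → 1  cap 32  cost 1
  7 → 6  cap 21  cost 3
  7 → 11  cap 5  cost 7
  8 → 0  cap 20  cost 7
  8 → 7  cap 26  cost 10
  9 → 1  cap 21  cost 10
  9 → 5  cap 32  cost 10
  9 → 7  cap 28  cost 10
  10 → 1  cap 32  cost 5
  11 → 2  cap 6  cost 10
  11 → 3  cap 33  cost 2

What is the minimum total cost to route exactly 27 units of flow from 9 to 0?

Minimum cost for 27 units: 630

shortest-cost path #1: 9→7→6→0 push 8 @ unit cost 17 (adds 136)
shortest-cost path #2: 9→5→8→0 push 19 @ unit cost 26 (adds 494)
total cost = 630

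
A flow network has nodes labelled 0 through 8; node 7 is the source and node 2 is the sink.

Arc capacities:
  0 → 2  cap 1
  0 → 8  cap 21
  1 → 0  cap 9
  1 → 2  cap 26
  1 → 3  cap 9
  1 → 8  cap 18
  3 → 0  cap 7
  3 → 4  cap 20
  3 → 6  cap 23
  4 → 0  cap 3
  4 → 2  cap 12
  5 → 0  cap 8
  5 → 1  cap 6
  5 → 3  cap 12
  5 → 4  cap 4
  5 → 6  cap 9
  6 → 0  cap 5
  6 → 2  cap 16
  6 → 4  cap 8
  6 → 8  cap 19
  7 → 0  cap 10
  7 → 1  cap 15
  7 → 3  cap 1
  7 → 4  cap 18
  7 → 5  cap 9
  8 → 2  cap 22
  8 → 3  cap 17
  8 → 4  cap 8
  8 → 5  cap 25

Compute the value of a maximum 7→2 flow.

Maximum flow value: 50

augment #1: 7→0→2 bottleneck 1, total now 1
augment #2: 7→1→2 bottleneck 15, total now 16
augment #3: 7→4→2 bottleneck 12, total now 28
augment #4: 7→0→8→2 bottleneck 9, total now 37
augment #5: 7→3→6→2 bottleneck 1, total now 38
augment #6: 7→5→1→2 bottleneck 6, total now 44
augment #7: 7→5→6→2 bottleneck 3, total now 47
augment #8: 7→4→0→8→2 bottleneck 3, total now 50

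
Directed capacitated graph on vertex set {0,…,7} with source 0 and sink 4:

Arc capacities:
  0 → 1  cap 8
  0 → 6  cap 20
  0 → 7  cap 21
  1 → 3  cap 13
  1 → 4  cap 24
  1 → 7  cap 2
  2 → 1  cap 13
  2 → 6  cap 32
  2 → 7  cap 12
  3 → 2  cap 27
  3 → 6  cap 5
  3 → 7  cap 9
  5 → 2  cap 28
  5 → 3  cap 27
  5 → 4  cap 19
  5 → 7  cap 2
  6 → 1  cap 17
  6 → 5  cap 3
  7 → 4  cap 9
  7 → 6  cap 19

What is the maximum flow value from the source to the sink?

augment #1: 0→1→4 bottleneck 8, total now 8
augment #2: 0→7→4 bottleneck 9, total now 17
augment #3: 0→6→1→4 bottleneck 16, total now 33
augment #4: 0→6→5→4 bottleneck 3, total now 36

Maximum flow value: 36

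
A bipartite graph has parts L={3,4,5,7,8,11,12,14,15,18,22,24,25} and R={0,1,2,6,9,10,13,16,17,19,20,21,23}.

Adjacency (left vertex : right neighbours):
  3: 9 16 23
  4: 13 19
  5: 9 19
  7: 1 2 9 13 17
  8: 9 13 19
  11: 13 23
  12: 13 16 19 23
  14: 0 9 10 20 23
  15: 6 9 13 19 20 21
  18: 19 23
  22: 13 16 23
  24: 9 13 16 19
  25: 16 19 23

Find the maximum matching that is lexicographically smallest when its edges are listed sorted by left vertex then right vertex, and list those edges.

|M| = 8 (so the lex-smallest maximum matching has 8 edges)
process left vertices in ascending order; for each, take the smallest-labelled available neighbour that still permits 8 edges overall, or leave it unmatched if none does
lex-smallest matching: {3-9, 4-13, 5-19, 7-1, 11-23, 12-16, 14-0, 15-6}

Lex-smallest maximum matching: {(3,9), (4,13), (5,19), (7,1), (11,23), (12,16), (14,0), (15,6)}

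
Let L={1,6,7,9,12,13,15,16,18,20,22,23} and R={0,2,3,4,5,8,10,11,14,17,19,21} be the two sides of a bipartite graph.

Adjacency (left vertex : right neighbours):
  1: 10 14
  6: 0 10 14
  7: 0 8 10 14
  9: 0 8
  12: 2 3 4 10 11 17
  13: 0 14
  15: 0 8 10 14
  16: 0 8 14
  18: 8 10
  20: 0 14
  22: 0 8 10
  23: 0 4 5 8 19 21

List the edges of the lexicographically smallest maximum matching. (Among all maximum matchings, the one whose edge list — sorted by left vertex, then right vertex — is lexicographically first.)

Lex-smallest maximum matching: {(1,10), (6,0), (7,8), (12,2), (13,14), (23,4)}

|M| = 6 (so the lex-smallest maximum matching has 6 edges)
process left vertices in ascending order; for each, take the smallest-labelled available neighbour that still permits 6 edges overall, or leave it unmatched if none does
lex-smallest matching: {1-10, 6-0, 7-8, 12-2, 13-14, 23-4}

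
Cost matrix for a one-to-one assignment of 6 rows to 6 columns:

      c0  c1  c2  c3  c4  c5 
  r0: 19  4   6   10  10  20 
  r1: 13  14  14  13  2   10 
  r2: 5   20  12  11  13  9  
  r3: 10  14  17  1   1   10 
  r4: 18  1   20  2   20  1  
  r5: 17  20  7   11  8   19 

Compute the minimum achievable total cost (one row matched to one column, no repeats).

Minimum assignment cost: 20

optimal assignment: row0→col1 (cost 4), row1→col4 (cost 2), row2→col0 (cost 5), row3→col3 (cost 1), row4→col5 (cost 1), row5→col2 (cost 7)
total = 4 + 2 + 5 + 1 + 1 + 7 = 20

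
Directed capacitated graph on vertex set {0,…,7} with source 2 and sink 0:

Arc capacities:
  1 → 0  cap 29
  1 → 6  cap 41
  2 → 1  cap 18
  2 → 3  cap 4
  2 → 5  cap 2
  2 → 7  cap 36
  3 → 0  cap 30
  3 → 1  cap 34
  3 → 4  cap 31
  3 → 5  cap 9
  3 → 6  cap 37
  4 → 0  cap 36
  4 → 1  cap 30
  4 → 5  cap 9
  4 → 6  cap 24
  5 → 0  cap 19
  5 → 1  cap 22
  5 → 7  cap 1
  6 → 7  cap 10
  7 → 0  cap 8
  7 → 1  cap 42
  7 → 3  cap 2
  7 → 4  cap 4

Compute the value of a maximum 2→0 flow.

augment #1: 2→1→0 bottleneck 18, total now 18
augment #2: 2→3→0 bottleneck 4, total now 22
augment #3: 2→5→0 bottleneck 2, total now 24
augment #4: 2→7→0 bottleneck 8, total now 32
augment #5: 2→7→1→0 bottleneck 11, total now 43
augment #6: 2→7→3→0 bottleneck 2, total now 45
augment #7: 2→7→4→0 bottleneck 4, total now 49

Maximum flow value: 49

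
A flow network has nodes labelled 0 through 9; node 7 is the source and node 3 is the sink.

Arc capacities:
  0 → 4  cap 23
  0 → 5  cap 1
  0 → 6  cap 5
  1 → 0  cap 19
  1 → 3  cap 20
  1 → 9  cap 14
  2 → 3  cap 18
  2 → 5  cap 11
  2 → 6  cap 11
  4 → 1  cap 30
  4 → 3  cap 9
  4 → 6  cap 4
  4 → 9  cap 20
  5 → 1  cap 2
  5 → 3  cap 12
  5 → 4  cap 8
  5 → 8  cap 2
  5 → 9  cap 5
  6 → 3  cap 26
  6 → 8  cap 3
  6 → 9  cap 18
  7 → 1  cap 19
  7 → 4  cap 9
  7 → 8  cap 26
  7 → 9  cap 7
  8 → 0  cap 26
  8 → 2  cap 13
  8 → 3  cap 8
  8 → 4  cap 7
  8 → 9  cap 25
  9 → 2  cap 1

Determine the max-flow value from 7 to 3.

augment #1: 7→1→3 bottleneck 19, total now 19
augment #2: 7→4→3 bottleneck 9, total now 28
augment #3: 7→8→3 bottleneck 8, total now 36
augment #4: 7→8→2→3 bottleneck 13, total now 49
augment #5: 7→9→2→3 bottleneck 1, total now 50
augment #6: 7→8→0→5→3 bottleneck 1, total now 51
augment #7: 7→8→0→6→3 bottleneck 4, total now 55

Maximum flow value: 55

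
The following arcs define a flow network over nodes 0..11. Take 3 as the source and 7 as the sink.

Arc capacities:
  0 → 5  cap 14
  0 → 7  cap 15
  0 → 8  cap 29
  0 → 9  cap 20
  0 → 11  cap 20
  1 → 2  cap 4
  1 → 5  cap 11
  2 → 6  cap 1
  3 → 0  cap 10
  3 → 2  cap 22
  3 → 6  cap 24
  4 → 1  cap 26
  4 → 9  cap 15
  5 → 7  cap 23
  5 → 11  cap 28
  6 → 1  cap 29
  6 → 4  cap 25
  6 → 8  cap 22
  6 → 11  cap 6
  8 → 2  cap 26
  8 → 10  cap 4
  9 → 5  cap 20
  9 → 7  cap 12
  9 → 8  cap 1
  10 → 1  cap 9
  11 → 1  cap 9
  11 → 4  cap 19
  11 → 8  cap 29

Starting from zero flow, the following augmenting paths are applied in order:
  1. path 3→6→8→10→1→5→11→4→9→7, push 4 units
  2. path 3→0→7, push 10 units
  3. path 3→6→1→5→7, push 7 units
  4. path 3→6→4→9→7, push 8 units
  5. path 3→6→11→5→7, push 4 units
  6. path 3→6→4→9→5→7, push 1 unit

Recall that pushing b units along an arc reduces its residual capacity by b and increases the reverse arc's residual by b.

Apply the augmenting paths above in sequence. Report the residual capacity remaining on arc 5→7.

after path 1 (3→6→8→10→1→5→11→4→9→7, push 4): res(5,7)=23
after path 2 (3→0→7, push 10): res(5,7)=23
after path 3 (3→6→1→5→7, push 7): res(5,7)=16
after path 4 (3→6→4→9→7, push 8): res(5,7)=16
after path 5 (3→6→11→5→7, push 4): res(5,7)=12
after path 6 (3→6→4→9→5→7, push 1): res(5,7)=11

Residual capacity of (5,7): 11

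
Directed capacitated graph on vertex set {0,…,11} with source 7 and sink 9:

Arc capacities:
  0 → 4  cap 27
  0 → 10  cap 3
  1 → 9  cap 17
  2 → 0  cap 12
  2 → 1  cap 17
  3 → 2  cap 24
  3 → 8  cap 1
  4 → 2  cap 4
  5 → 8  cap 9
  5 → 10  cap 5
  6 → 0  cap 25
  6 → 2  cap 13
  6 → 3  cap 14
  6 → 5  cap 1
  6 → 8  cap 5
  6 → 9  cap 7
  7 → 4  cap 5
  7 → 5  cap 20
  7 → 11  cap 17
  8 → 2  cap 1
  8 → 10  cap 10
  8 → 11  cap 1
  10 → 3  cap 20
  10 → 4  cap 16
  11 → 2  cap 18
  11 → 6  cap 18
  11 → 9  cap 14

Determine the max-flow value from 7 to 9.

augment #1: 7→11→9 bottleneck 14, total now 14
augment #2: 7→11→6→9 bottleneck 3, total now 17
augment #3: 7→4→2→1→9 bottleneck 4, total now 21
augment #4: 7→5→8→2→1→9 bottleneck 1, total now 22
augment #5: 7→5→8→11→6→9 bottleneck 1, total now 23
augment #6: 7→5→10→3→2→1→9 bottleneck 5, total now 28
augment #7: 7→5→8→10→3→2→1→9 bottleneck 7, total now 35

Maximum flow value: 35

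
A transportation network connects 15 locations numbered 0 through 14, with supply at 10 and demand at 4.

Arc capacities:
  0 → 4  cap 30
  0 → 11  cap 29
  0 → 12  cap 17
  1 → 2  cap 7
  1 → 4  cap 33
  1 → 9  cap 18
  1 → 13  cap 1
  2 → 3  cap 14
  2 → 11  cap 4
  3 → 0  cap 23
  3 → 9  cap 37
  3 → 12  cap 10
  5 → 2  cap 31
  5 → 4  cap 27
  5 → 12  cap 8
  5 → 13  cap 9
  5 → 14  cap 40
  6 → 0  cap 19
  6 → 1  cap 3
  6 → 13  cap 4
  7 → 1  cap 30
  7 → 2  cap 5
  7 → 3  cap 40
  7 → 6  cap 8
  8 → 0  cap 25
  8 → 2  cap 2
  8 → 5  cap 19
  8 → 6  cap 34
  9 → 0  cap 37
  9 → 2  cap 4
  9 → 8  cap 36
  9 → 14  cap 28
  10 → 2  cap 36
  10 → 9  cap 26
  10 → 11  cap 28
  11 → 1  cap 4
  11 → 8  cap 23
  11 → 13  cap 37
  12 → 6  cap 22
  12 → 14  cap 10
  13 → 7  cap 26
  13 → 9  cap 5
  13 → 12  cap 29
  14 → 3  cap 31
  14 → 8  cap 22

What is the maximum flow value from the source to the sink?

augment #1: 10→9→0→4 bottleneck 26, total now 26
augment #2: 10→11→1→4 bottleneck 4, total now 30
augment #3: 10→2→3→0→4 bottleneck 4, total now 34
augment #4: 10→11→8→5→4 bottleneck 19, total now 53
augment #5: 10→11→8→6→1→4 bottleneck 3, total now 56
augment #6: 10→11→13→7→1→4 bottleneck 2, total now 58
augment #7: 10→2→11→13→7→1→4 bottleneck 4, total now 62
augment #8: 10→2→3→0→11→13→7→1→4 bottleneck 10, total now 72

Maximum flow value: 72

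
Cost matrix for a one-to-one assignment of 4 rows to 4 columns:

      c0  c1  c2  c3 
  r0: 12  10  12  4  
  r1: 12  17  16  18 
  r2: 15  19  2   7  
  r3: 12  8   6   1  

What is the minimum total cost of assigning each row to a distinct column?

optimal assignment: row0→col1 (cost 10), row1→col0 (cost 12), row2→col2 (cost 2), row3→col3 (cost 1)
total = 10 + 12 + 2 + 1 = 25

Minimum assignment cost: 25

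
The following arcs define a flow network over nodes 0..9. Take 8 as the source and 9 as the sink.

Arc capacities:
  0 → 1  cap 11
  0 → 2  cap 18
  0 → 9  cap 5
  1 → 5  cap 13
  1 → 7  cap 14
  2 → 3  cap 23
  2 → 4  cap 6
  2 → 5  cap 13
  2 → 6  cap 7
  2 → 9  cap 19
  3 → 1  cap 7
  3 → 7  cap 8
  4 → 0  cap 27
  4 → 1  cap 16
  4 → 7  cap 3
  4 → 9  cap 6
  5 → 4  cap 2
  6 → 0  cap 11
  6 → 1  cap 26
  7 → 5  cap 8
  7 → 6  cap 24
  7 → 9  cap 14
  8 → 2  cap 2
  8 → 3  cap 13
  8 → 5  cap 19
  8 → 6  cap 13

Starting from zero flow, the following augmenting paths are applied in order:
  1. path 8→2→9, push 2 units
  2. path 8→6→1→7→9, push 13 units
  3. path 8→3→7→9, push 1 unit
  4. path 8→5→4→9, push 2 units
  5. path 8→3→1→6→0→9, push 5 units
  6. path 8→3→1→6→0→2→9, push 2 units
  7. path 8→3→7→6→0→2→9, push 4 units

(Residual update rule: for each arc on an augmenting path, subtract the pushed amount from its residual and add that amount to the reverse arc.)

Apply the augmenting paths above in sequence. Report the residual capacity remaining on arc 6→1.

Residual capacity of (6,1): 20

after path 1 (8→2→9, push 2): res(6,1)=26
after path 2 (8→6→1→7→9, push 13): res(6,1)=13
after path 3 (8→3→7→9, push 1): res(6,1)=13
after path 4 (8→5→4→9, push 2): res(6,1)=13
after path 5 (8→3→1→6→0→9, push 5): res(6,1)=18
after path 6 (8→3→1→6→0→2→9, push 2): res(6,1)=20
after path 7 (8→3→7→6→0→2→9, push 4): res(6,1)=20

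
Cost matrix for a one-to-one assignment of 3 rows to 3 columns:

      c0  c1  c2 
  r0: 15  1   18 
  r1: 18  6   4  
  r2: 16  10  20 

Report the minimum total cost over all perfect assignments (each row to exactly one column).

Minimum assignment cost: 21

optimal assignment: row0→col1 (cost 1), row1→col2 (cost 4), row2→col0 (cost 16)
total = 1 + 4 + 16 = 21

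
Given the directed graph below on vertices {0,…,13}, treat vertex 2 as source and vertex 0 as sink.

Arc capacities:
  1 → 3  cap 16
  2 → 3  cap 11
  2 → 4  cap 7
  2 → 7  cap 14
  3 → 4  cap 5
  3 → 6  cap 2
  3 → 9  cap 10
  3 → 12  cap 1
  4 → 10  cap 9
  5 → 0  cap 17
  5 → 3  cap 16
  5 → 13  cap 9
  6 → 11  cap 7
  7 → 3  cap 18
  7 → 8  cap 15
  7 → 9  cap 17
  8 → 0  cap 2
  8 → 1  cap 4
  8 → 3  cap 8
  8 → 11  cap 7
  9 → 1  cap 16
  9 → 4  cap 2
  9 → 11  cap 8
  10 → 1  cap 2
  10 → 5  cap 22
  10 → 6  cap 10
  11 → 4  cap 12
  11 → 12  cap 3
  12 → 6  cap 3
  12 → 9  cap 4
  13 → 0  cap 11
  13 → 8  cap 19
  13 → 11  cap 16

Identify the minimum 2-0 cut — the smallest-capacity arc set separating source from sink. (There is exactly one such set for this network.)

Min-cut arcs: {(4,10), (8,0)} (total capacity 11)

augment #1: 2→7→8→0 push 2
augment #2: 2→4→10→5→0 push 7
augment #3: 2→3→4→10→5→0 push 2
max flow = 11; residual-reachable set from 2 gives S-side
cut edges (S→T): {(4,10), (8,0)} total cap 11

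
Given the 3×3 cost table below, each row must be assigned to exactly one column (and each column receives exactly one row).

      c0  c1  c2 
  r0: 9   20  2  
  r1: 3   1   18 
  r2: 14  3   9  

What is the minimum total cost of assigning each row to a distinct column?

Minimum assignment cost: 8

optimal assignment: row0→col2 (cost 2), row1→col0 (cost 3), row2→col1 (cost 3)
total = 2 + 3 + 3 = 8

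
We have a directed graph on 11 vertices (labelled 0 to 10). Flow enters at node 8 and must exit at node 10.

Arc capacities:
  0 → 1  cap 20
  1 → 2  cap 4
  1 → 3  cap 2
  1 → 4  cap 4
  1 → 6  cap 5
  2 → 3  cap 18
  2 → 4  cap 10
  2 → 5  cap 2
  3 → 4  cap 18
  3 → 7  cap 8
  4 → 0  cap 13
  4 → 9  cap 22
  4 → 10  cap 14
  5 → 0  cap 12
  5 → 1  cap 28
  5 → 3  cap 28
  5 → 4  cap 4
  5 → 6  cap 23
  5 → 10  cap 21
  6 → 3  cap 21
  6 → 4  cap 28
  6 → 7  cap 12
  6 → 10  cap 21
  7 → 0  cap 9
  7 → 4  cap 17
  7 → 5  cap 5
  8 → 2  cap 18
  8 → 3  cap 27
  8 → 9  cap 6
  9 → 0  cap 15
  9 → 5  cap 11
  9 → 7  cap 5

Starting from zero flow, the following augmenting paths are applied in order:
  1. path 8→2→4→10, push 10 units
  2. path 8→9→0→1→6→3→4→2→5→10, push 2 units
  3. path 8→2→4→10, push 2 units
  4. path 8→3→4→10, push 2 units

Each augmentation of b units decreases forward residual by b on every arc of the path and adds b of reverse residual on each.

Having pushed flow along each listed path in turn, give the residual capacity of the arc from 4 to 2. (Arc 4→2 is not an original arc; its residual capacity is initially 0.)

Residual capacity of (4,2): 10

after path 1 (8→2→4→10, push 10): res(4,2)=10
after path 2 (8→9→0→1→6→3→4→2→5→10, push 2): res(4,2)=8
after path 3 (8→2→4→10, push 2): res(4,2)=10
after path 4 (8→3→4→10, push 2): res(4,2)=10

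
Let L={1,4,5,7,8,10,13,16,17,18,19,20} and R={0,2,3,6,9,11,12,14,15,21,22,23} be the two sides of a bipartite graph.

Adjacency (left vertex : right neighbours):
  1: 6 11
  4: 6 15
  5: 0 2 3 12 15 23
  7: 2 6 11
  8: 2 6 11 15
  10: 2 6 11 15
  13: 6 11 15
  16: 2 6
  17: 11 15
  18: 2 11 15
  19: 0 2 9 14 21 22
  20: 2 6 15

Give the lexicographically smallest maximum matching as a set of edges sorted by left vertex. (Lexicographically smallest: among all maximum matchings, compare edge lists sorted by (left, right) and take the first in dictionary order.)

|M| = 6 (so the lex-smallest maximum matching has 6 edges)
process left vertices in ascending order; for each, take the smallest-labelled available neighbour that still permits 6 edges overall, or leave it unmatched if none does
lex-smallest matching: {1-6, 4-15, 5-0, 7-2, 8-11, 19-9}

Lex-smallest maximum matching: {(1,6), (4,15), (5,0), (7,2), (8,11), (19,9)}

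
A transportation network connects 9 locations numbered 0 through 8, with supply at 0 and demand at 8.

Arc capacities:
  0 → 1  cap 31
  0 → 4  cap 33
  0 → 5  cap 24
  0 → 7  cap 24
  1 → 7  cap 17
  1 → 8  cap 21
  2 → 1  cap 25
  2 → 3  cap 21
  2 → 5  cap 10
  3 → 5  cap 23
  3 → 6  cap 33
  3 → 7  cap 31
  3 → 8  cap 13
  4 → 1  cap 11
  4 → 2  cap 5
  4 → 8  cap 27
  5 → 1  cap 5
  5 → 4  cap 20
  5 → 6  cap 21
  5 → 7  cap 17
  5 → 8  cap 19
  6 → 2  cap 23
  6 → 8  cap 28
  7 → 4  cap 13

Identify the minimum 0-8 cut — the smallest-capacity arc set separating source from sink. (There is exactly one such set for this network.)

augment #1: 0→1→8 push 21
augment #2: 0→4→8 push 27
augment #3: 0→5→8 push 19
augment #4: 0→5→6→8 push 5
augment #5: 0→4→2→3→8 push 5
max flow = 77; residual-reachable set from 0 gives S-side
cut edges (S→T): {(0,5), (1,8), (4,2), (4,8)} total cap 77

Min-cut arcs: {(0,5), (1,8), (4,2), (4,8)} (total capacity 77)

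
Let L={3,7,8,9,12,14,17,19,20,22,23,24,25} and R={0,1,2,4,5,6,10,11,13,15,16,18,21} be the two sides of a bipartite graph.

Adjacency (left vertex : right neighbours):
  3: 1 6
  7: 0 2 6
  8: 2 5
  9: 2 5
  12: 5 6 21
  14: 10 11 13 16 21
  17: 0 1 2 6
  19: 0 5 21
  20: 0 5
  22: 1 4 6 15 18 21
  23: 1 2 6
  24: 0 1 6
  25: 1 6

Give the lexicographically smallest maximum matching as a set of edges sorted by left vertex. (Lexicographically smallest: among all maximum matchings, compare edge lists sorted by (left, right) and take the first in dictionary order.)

|M| = 8 (so the lex-smallest maximum matching has 8 edges)
process left vertices in ascending order; for each, take the smallest-labelled available neighbour that still permits 8 edges overall, or leave it unmatched if none does
lex-smallest matching: {3-1, 7-0, 8-2, 9-5, 12-6, 14-10, 19-21, 22-4}

Lex-smallest maximum matching: {(3,1), (7,0), (8,2), (9,5), (12,6), (14,10), (19,21), (22,4)}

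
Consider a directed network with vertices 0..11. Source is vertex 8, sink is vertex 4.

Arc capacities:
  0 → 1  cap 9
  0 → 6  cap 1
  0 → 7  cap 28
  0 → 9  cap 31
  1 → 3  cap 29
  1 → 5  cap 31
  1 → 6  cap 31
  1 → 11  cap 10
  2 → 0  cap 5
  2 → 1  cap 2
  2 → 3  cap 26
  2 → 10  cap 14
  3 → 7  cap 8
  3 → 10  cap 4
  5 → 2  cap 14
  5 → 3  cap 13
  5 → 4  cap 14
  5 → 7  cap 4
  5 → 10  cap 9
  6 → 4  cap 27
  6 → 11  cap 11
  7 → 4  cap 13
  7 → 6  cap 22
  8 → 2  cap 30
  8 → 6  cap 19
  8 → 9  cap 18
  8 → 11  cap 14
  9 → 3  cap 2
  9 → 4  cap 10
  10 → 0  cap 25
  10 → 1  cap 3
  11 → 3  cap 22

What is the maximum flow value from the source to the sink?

Maximum flow value: 62

augment #1: 8→6→4 bottleneck 19, total now 19
augment #2: 8→9→4 bottleneck 10, total now 29
augment #3: 8→2→0→6→4 bottleneck 1, total now 30
augment #4: 8→2→0→7→4 bottleneck 4, total now 34
augment #5: 8→2→1→5→4 bottleneck 2, total now 36
augment #6: 8→2→3→7→4 bottleneck 8, total now 44
augment #7: 8→2→10→0→7→4 bottleneck 1, total now 45
augment #8: 8→2→10→1→5→4 bottleneck 3, total now 48
augment #9: 8→2→10→0→1→5→4 bottleneck 9, total now 57
augment #10: 8→2→10→0→7→6→4 bottleneck 1, total now 58
augment #11: 8→2→3→10→0→7→6→4 bottleneck 1, total now 59
augment #12: 8→9→3→10→0→7→6→4 bottleneck 2, total now 61
augment #13: 8→11→3→10→0→7→6→4 bottleneck 1, total now 62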